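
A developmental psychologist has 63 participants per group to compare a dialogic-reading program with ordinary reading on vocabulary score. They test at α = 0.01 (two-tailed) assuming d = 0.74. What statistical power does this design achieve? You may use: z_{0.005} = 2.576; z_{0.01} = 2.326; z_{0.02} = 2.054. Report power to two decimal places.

For two equal groups, power = Φ(d·√(n/2) − z_{α/2}).
d·√(n/2) = 0.74 × √(63/2) = 0.74 × 5.612 = 4.153.
z_β = 4.153 − 2.576 = 1.577.
Power = Φ(1.577) = 0.943.

power ≈ 0.94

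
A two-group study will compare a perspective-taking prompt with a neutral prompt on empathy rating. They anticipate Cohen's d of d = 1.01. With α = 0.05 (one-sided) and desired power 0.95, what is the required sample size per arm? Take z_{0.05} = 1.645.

n = 22 per group

For two independent groups with equal n: n = 2·((z_{α} + z_β) / d)².
z_{α} + z_β = 1.645 + 1.645 = 3.290.
n = 2 × (3.290 / 1.01)² = 2 × 3.257² = 2 × 10.61 = 21.2.
Round up to the next whole participant.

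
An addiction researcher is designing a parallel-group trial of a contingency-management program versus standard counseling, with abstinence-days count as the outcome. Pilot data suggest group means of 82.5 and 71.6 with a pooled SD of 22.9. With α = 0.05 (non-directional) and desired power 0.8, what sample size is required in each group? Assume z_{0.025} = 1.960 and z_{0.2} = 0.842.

n = 70 per group

Cohen's d = |M₁ − M₂| / SD_pooled = |82.5 − 71.6| / 22.9 = 10.9 / 22.9 = 0.476.
For two independent groups with equal n: n = 2·((z_{α/2} + z_β) / d)².
z_{α/2} + z_β = 1.960 + 0.842 = 2.802.
n = 2 × (2.802 / 0.476)² = 2 × 5.887² = 2 × 34.65 = 69.3.
Round up to the next whole participant.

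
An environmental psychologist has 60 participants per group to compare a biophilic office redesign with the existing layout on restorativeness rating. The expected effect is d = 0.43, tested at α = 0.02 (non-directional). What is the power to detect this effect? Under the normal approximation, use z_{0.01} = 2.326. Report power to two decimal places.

power ≈ 0.51

For two equal groups, power = Φ(d·√(n/2) − z_{α/2}).
d·√(n/2) = 0.43 × √(60/2) = 0.43 × 5.477 = 2.355.
z_β = 2.355 − 2.326 = 0.029.
Power = Φ(0.029) = 0.512.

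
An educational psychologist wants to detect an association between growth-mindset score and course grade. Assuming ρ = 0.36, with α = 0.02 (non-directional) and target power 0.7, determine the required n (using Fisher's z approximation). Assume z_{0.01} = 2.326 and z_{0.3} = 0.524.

Fisher's z: C = ½·ln((1+r)/(1−r)) = ½·ln(2.1250) = 0.3769.
n = ((z_{α/2} + z_β)/C)² + 3.
(2.326 + 0.524) / 0.3769 = 2.850 / 0.3769 = 7.562.
n = 7.562² + 3 = 57.18 + 3 = 60.2.
Round up.

n = 61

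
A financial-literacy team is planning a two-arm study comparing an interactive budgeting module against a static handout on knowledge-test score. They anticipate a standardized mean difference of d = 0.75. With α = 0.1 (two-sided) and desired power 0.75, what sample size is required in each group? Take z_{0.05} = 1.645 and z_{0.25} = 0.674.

For two independent groups with equal n: n = 2·((z_{α/2} + z_β) / d)².
z_{α/2} + z_β = 1.645 + 0.674 = 2.319.
n = 2 × (2.319 / 0.75)² = 2 × 3.092² = 2 × 9.56 = 19.1.
Round up to the next whole participant.

n = 20 per group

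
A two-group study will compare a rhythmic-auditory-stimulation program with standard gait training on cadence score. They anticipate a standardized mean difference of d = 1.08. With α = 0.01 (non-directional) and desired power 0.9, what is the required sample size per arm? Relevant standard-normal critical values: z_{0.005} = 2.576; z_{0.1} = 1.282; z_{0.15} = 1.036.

For two independent groups with equal n: n = 2·((z_{α/2} + z_β) / d)².
z_{α/2} + z_β = 2.576 + 1.282 = 3.858.
n = 2 × (3.858 / 1.08)² = 2 × 3.572² = 2 × 12.76 = 25.5.
Round up to the next whole participant.

n = 26 per group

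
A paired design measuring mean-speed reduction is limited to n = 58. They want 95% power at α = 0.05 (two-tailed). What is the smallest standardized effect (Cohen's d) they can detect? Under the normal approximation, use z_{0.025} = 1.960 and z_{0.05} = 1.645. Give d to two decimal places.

For a single sample (or paired design) of n = 58: d_min = (z_{α/2} + z_β)/√n.
z-sum = 1.960 + 1.645 = 3.605.
d_min = 3.605 / √58 = 3.605 / 7.616 = 0.473.

d_min ≈ 0.47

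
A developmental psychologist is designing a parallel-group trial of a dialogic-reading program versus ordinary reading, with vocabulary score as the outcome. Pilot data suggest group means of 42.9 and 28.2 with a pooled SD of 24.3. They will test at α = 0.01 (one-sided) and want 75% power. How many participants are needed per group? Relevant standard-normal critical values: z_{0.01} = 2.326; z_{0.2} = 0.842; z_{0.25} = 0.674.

n = 50 per group

Cohen's d = |M₁ − M₂| / SD_pooled = |42.9 − 28.2| / 24.3 = 14.7 / 24.3 = 0.605.
For two independent groups with equal n: n = 2·((z_{α} + z_β) / d)².
z_{α} + z_β = 2.326 + 0.674 = 3.000.
n = 2 × (3.000 / 0.605)² = 2 × 4.959² = 2 × 24.59 = 49.2.
Round up to the next whole participant.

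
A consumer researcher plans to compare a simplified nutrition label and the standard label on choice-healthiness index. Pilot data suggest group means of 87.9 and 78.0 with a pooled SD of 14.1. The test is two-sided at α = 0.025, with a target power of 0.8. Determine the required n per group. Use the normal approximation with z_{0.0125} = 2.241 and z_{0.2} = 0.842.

Cohen's d = |M₁ − M₂| / SD_pooled = |87.9 − 78.0| / 14.1 = 9.9 / 14.1 = 0.702.
For two independent groups with equal n: n = 2·((z_{α/2} + z_β) / d)².
z_{α/2} + z_β = 2.241 + 0.842 = 3.083.
n = 2 × (3.083 / 0.702)² = 2 × 4.392² = 2 × 19.29 = 38.6.
Round up to the next whole participant.

n = 39 per group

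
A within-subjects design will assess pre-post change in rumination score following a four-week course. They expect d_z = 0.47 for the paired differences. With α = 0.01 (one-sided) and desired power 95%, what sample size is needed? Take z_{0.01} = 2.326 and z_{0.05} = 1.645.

For a paired (one-sample on differences) test: n = ((z_{α} + z_β) / d)².
z_{α} + z_β = 2.326 + 1.645 = 3.971.
n = (3.971 / 0.47)² = 8.449² = 71.38.
Round up.

n = 72 pairs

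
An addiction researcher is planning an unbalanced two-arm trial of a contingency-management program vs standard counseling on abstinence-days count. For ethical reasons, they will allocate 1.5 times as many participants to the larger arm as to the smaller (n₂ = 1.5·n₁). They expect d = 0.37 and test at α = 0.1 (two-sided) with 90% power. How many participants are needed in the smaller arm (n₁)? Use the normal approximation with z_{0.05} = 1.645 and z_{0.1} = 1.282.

With allocation ratio k = n₂/n₁ = 1.5, Var(x̄₁−x̄₂) = σ²(1/n₁ + 1/(k·n₁)) = σ²·(k+1)/(k·n₁).
So n₁ = (1 + 1/k)·((z_{α/2} + z_β)/d)² = 1.667 × (2.927/0.37)².
n₁ = 1.667 × 62.58 = 104.3.
Round up: n₁ = 105, giving n₂ = ⌈1.5 × 105⌉ = ⌈157.5⌉ = 158.

n₁ = 105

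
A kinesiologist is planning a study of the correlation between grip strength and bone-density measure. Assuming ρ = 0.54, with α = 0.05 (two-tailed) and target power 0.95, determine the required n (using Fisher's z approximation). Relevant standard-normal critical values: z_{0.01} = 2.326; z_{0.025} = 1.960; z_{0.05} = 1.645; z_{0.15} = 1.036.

n = 39

Fisher's z: C = ½·ln((1+r)/(1−r)) = ½·ln(3.3478) = 0.6042.
n = ((z_{α/2} + z_β)/C)² + 3.
(1.960 + 1.645) / 0.6042 = 3.605 / 0.6042 = 5.967.
n = 5.967² + 3 = 35.60 + 3 = 38.6.
Round up.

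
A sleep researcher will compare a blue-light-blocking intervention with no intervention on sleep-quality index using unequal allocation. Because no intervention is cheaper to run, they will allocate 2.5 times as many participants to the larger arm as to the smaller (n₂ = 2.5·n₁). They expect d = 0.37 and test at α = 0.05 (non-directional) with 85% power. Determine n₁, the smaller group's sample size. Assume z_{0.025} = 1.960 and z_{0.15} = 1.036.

n₁ = 92

With allocation ratio k = n₂/n₁ = 2.5, Var(x̄₁−x̄₂) = σ²(1/n₁ + 1/(k·n₁)) = σ²·(k+1)/(k·n₁).
So n₁ = (1 + 1/k)·((z_{α/2} + z_β)/d)² = 1.400 × (2.996/0.37)².
n₁ = 1.400 × 65.57 = 91.8.
Round up: n₁ = 92, giving n₂ = 2.5 × 92 = 230.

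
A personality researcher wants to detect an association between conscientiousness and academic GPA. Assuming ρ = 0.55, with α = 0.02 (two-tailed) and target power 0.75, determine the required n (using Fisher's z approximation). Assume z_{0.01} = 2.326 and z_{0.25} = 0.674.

n = 27

Fisher's z: C = ½·ln((1+r)/(1−r)) = ½·ln(3.4444) = 0.6184.
n = ((z_{α/2} + z_β)/C)² + 3.
(2.326 + 0.674) / 0.6184 = 3.000 / 0.6184 = 4.851.
n = 4.851² + 3 = 23.53 + 3 = 26.5.
Round up.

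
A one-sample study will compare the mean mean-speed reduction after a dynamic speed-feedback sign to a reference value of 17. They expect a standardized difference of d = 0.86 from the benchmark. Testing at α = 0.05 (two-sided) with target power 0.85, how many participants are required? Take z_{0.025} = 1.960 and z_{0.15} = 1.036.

n = 13

For a one-sample test: n = ((z_{α/2} + z_β) / d)².
z_{α/2} + z_β = 1.960 + 1.036 = 2.996.
n = (2.996 / 0.86)² = 3.484² = 12.14.
Round up.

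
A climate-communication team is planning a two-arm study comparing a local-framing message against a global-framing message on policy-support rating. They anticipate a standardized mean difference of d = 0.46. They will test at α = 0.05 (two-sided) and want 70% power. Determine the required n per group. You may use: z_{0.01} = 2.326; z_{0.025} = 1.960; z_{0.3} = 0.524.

n = 59 per group

For two independent groups with equal n: n = 2·((z_{α/2} + z_β) / d)².
z_{α/2} + z_β = 1.960 + 0.524 = 2.484.
n = 2 × (2.484 / 0.46)² = 2 × 5.400² = 2 × 29.16 = 58.3.
Round up to the next whole participant.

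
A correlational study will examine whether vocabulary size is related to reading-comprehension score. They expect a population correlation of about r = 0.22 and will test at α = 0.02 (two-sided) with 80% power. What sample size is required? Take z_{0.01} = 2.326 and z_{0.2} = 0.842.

n = 204

Fisher's z: C = ½·ln((1+r)/(1−r)) = ½·ln(1.5641) = 0.2237.
n = ((z_{α/2} + z_β)/C)² + 3.
(2.326 + 0.842) / 0.2237 = 3.168 / 0.2237 = 14.162.
n = 14.162² + 3 = 200.56 + 3 = 203.6.
Round up.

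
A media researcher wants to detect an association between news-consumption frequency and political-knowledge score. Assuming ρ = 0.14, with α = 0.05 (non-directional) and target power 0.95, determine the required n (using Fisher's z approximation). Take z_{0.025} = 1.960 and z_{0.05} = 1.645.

n = 658

Fisher's z: C = ½·ln((1+r)/(1−r)) = ½·ln(1.3256) = 0.1409.
n = ((z_{α/2} + z_β)/C)² + 3.
(1.960 + 1.645) / 0.1409 = 3.605 / 0.1409 = 25.586.
n = 25.586² + 3 = 654.62 + 3 = 657.6.
Round up.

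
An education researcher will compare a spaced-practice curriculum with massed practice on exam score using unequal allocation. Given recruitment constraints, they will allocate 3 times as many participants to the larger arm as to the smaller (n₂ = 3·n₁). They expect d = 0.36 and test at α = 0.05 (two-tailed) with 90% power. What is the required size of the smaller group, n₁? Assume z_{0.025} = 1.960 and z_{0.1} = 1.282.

With allocation ratio k = n₂/n₁ = 3, Var(x̄₁−x̄₂) = σ²(1/n₁ + 1/(k·n₁)) = σ²·(k+1)/(k·n₁).
So n₁ = (1 + 1/k)·((z_{α/2} + z_β)/d)² = 1.333 × (3.242/0.36)².
n₁ = 1.333 × 81.10 = 108.1.
Round up: n₁ = 109, giving n₂ = 3 × 109 = 327.

n₁ = 109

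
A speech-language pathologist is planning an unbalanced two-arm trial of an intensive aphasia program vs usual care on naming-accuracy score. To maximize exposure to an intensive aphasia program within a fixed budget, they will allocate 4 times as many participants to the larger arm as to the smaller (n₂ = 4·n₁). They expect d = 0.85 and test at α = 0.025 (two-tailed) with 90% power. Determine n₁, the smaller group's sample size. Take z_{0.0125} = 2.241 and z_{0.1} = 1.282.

n₁ = 22

With allocation ratio k = n₂/n₁ = 4, Var(x̄₁−x̄₂) = σ²(1/n₁ + 1/(k·n₁)) = σ²·(k+1)/(k·n₁).
So n₁ = (1 + 1/k)·((z_{α/2} + z_β)/d)² = 1.250 × (3.523/0.85)².
n₁ = 1.250 × 17.18 = 21.5.
Round up: n₁ = 22, giving n₂ = 4 × 22 = 88.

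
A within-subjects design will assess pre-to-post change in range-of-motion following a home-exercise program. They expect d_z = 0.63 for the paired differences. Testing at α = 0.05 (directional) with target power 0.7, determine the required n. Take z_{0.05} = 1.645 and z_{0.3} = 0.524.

For a paired (one-sample on differences) test: n = ((z_{α} + z_β) / d)².
z_{α} + z_β = 1.645 + 0.524 = 2.169.
n = (2.169 / 0.63)² = 3.443² = 11.85.
Round up.

n = 12 pairs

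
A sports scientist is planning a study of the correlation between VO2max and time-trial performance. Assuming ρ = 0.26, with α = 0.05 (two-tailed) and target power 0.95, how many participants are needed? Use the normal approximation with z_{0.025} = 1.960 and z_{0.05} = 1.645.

Fisher's z: C = ½·ln((1+r)/(1−r)) = ½·ln(1.7027) = 0.2661.
n = ((z_{α/2} + z_β)/C)² + 3.
(1.960 + 1.645) / 0.2661 = 3.605 / 0.2661 = 13.548.
n = 13.548² + 3 = 183.54 + 3 = 186.5.
Round up.

n = 187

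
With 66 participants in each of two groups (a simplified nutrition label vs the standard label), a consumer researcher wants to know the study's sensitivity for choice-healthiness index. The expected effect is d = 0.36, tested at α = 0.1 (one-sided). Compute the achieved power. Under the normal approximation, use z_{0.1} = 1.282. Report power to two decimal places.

power ≈ 0.78

For two equal groups, power = Φ(d·√(n/2) − z_{α}).
d·√(n/2) = 0.36 × √(66/2) = 0.36 × 5.745 = 2.068.
z_β = 2.068 − 1.282 = 0.786.
Power = Φ(0.786) = 0.784.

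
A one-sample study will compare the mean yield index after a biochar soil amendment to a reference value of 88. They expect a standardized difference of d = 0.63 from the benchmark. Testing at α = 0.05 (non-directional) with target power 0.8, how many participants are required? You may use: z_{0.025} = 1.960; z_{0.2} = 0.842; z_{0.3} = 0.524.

n = 20

For a one-sample test: n = ((z_{α/2} + z_β) / d)².
z_{α/2} + z_β = 1.960 + 0.842 = 2.802.
n = (2.802 / 0.63)² = 4.448² = 19.78.
Round up.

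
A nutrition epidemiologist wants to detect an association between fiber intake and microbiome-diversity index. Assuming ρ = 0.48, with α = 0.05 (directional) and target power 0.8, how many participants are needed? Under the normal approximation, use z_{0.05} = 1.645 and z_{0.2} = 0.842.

Fisher's z: C = ½·ln((1+r)/(1−r)) = ½·ln(2.8462) = 0.5230.
n = ((z_{α} + z_β)/C)² + 3.
(1.645 + 0.842) / 0.5230 = 2.487 / 0.5230 = 4.755.
n = 4.755² + 3 = 22.61 + 3 = 25.6.
Round up.

n = 26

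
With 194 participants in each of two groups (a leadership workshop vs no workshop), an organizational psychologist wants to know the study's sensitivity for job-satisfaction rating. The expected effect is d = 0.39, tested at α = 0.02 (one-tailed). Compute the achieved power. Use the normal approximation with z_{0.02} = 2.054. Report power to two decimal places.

For two equal groups, power = Φ(d·√(n/2) − z_{α}).
d·√(n/2) = 0.39 × √(194/2) = 0.39 × 9.849 = 3.841.
z_β = 3.841 − 2.054 = 1.787.
Power = Φ(1.787) = 0.963.

power ≈ 0.96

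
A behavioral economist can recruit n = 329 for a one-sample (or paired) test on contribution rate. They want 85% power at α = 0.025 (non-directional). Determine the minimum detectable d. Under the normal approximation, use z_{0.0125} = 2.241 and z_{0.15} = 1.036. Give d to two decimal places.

d_min ≈ 0.18

For a single sample (or paired design) of n = 329: d_min = (z_{α/2} + z_β)/√n.
z-sum = 2.241 + 1.036 = 3.277.
d_min = 3.277 / √329 = 3.277 / 18.138 = 0.181.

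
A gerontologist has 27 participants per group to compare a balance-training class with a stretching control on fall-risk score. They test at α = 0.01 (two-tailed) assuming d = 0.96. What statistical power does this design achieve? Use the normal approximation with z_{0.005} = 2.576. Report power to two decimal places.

For two equal groups, power = Φ(d·√(n/2) − z_{α/2}).
d·√(n/2) = 0.96 × √(27/2) = 0.96 × 3.674 = 3.527.
z_β = 3.527 − 2.576 = 0.951.
Power = Φ(0.951) = 0.829.

power ≈ 0.83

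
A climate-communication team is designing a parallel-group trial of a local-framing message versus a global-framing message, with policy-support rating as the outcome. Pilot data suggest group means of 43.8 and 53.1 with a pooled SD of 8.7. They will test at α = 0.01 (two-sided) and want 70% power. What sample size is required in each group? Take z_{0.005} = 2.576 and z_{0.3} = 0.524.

n = 17 per group

Cohen's d = |M₁ − M₂| / SD_pooled = |43.8 − 53.1| / 8.7 = 9.3 / 8.7 = 1.069.
For two independent groups with equal n: n = 2·((z_{α/2} + z_β) / d)².
z_{α/2} + z_β = 2.576 + 0.524 = 3.100.
n = 2 × (3.100 / 1.069)² = 2 × 2.900² = 2 × 8.41 = 16.8.
Round up to the next whole participant.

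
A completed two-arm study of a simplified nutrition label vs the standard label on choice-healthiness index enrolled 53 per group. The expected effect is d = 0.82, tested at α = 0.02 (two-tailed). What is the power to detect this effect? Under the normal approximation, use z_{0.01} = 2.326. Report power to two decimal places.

power ≈ 0.97

For two equal groups, power = Φ(d·√(n/2) − z_{α/2}).
d·√(n/2) = 0.82 × √(53/2) = 0.82 × 5.148 = 4.221.
z_β = 4.221 − 2.326 = 1.895.
Power = Φ(1.895) = 0.971.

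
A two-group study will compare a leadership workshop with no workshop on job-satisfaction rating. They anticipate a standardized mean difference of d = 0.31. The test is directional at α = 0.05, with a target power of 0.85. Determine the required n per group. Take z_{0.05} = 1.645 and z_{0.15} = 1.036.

For two independent groups with equal n: n = 2·((z_{α} + z_β) / d)².
z_{α} + z_β = 1.645 + 1.036 = 2.681.
n = 2 × (2.681 / 0.31)² = 2 × 8.648² = 2 × 74.79 = 149.6.
Round up to the next whole participant.

n = 150 per group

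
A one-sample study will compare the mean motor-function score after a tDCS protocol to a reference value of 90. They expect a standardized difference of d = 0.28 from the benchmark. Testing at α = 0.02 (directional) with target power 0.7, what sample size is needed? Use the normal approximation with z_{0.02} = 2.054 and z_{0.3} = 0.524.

For a one-sample test: n = ((z_{α} + z_β) / d)².
z_{α} + z_β = 2.054 + 0.524 = 2.578.
n = (2.578 / 0.28)² = 9.207² = 84.77.
Round up.

n = 85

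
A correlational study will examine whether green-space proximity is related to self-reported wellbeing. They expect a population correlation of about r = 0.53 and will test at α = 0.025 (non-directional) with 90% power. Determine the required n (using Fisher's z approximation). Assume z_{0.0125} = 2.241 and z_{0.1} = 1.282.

n = 39

Fisher's z: C = ½·ln((1+r)/(1−r)) = ½·ln(3.2553) = 0.5901.
n = ((z_{α/2} + z_β)/C)² + 3.
(2.241 + 1.282) / 0.5901 = 3.523 / 0.5901 = 5.970.
n = 5.970² + 3 = 35.64 + 3 = 38.6.
Round up.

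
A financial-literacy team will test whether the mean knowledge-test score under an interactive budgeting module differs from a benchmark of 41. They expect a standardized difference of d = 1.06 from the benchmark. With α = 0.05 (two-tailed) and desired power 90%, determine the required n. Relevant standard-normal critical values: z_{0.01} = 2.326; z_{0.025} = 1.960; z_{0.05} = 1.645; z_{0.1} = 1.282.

For a one-sample test: n = ((z_{α/2} + z_β) / d)².
z_{α/2} + z_β = 1.960 + 1.282 = 3.242.
n = (3.242 / 1.06)² = 3.058² = 9.35.
Round up.

n = 10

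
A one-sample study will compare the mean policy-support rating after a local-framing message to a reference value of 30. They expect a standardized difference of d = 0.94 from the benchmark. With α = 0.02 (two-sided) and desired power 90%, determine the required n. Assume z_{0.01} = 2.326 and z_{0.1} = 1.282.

For a one-sample test: n = ((z_{α/2} + z_β) / d)².
z_{α/2} + z_β = 2.326 + 1.282 = 3.608.
n = (3.608 / 0.94)² = 3.838² = 14.73.
Round up.

n = 15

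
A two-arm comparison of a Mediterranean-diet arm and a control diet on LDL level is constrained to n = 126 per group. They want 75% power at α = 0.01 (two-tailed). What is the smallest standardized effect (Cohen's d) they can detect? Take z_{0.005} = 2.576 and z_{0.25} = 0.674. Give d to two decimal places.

For two independent groups of n = 126 each: d_min = (z_{α/2} + z_β)·√(2/n).
z-sum = 2.576 + 0.674 = 3.250.
d_min = 3.250 × √(2/126) = 3.250 × 0.1260 = 0.409.

d_min ≈ 0.41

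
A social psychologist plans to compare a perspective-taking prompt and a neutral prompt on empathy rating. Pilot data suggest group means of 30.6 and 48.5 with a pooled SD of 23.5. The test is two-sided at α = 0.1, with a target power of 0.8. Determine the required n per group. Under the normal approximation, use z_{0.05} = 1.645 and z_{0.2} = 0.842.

Cohen's d = |M₁ − M₂| / SD_pooled = |30.6 − 48.5| / 23.5 = 17.9 / 23.5 = 0.762.
For two independent groups with equal n: n = 2·((z_{α/2} + z_β) / d)².
z_{α/2} + z_β = 1.645 + 0.842 = 2.487.
n = 2 × (2.487 / 0.762)² = 2 × 3.264² = 2 × 10.65 = 21.3.
Round up to the next whole participant.

n = 22 per group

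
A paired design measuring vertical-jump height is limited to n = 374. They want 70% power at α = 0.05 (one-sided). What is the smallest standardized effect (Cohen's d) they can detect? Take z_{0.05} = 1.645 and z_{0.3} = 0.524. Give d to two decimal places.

For a single sample (or paired design) of n = 374: d_min = (z_{α} + z_β)/√n.
z-sum = 1.645 + 0.524 = 2.169.
d_min = 2.169 / √374 = 2.169 / 19.339 = 0.112.

d_min ≈ 0.11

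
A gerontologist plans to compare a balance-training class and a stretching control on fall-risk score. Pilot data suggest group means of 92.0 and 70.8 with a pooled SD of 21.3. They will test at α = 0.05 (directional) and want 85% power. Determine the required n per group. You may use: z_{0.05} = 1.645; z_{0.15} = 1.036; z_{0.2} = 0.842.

n = 15 per group

Cohen's d = |M₁ − M₂| / SD_pooled = |92.0 − 70.8| / 21.3 = 21.2 / 21.3 = 0.995.
For two independent groups with equal n: n = 2·((z_{α} + z_β) / d)².
z_{α} + z_β = 1.645 + 1.036 = 2.681.
n = 2 × (2.681 / 0.995)² = 2 × 2.694² = 2 × 7.26 = 14.5.
Round up to the next whole participant.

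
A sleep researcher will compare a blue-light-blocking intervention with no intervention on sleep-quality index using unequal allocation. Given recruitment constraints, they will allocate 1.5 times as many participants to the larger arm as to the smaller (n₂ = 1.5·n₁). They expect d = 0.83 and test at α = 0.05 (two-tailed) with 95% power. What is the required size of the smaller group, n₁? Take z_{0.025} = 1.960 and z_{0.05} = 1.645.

With allocation ratio k = n₂/n₁ = 1.5, Var(x̄₁−x̄₂) = σ²(1/n₁ + 1/(k·n₁)) = σ²·(k+1)/(k·n₁).
So n₁ = (1 + 1/k)·((z_{α/2} + z_β)/d)² = 1.667 × (3.605/0.83)².
n₁ = 1.667 × 18.86 = 31.4.
Round up: n₁ = 32, giving n₂ = 1.5 × 32 = 48.

n₁ = 32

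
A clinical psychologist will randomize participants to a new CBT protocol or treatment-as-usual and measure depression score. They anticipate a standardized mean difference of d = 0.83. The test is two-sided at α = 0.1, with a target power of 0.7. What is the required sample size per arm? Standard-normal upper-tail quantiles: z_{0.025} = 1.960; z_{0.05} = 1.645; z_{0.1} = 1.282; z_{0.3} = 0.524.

n = 14 per group

For two independent groups with equal n: n = 2·((z_{α/2} + z_β) / d)².
z_{α/2} + z_β = 1.645 + 0.524 = 2.169.
n = 2 × (2.169 / 0.83)² = 2 × 2.613² = 2 × 6.83 = 13.7.
Round up to the next whole participant.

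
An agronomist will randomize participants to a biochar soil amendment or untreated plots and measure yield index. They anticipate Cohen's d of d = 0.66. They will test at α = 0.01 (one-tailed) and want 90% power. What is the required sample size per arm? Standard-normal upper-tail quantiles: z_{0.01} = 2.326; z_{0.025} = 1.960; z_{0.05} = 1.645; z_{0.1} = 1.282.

n = 60 per group

For two independent groups with equal n: n = 2·((z_{α} + z_β) / d)².
z_{α} + z_β = 2.326 + 1.282 = 3.608.
n = 2 × (3.608 / 0.66)² = 2 × 5.467² = 2 × 29.88 = 59.8.
Round up to the next whole participant.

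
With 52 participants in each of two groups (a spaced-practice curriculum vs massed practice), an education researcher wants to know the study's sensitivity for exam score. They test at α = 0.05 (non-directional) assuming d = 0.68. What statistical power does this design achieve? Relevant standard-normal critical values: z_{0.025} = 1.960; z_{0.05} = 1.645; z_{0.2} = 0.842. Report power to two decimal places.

power ≈ 0.93

For two equal groups, power = Φ(d·√(n/2) − z_{α/2}).
d·√(n/2) = 0.68 × √(52/2) = 0.68 × 5.099 = 3.467.
z_β = 3.467 − 1.960 = 1.507.
Power = Φ(1.507) = 0.934.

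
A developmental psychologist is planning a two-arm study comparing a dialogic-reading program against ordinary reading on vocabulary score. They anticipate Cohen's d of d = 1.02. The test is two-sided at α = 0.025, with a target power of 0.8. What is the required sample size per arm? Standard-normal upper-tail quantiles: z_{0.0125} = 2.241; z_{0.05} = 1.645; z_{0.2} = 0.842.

n = 19 per group

For two independent groups with equal n: n = 2·((z_{α/2} + z_β) / d)².
z_{α/2} + z_β = 2.241 + 0.842 = 3.083.
n = 2 × (3.083 / 1.02)² = 2 × 3.023² = 2 × 9.14 = 18.3.
Round up to the next whole participant.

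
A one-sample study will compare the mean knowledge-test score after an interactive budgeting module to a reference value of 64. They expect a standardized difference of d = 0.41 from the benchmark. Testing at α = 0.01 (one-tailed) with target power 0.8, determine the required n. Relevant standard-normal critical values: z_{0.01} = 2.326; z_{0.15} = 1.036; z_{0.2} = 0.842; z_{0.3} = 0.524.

For a one-sample test: n = ((z_{α} + z_β) / d)².
z_{α} + z_β = 2.326 + 0.842 = 3.168.
n = (3.168 / 0.41)² = 7.727² = 59.70.
Round up.

n = 60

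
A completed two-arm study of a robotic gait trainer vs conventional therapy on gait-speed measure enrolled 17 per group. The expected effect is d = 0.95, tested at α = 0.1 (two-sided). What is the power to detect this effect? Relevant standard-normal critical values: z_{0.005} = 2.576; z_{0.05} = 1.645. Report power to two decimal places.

For two equal groups, power = Φ(d·√(n/2) − z_{α/2}).
d·√(n/2) = 0.95 × √(17/2) = 0.95 × 2.915 = 2.770.
z_β = 2.770 − 1.645 = 1.125.
Power = Φ(1.125) = 0.870.

power ≈ 0.87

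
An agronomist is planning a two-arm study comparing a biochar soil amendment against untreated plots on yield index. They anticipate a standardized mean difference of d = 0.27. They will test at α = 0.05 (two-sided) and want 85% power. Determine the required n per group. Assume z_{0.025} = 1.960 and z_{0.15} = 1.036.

n = 247 per group

For two independent groups with equal n: n = 2·((z_{α/2} + z_β) / d)².
z_{α/2} + z_β = 1.960 + 1.036 = 2.996.
n = 2 × (2.996 / 0.27)² = 2 × 11.096² = 2 × 123.13 = 246.3.
Round up to the next whole participant.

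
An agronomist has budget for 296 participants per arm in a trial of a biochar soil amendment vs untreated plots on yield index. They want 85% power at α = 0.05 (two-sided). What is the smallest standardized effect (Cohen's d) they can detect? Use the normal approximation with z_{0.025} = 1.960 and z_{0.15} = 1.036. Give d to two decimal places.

For two independent groups of n = 296 each: d_min = (z_{α/2} + z_β)·√(2/n).
z-sum = 1.960 + 1.036 = 2.996.
d_min = 2.996 × √(2/296) = 2.996 × 0.0822 = 0.246.

d_min ≈ 0.25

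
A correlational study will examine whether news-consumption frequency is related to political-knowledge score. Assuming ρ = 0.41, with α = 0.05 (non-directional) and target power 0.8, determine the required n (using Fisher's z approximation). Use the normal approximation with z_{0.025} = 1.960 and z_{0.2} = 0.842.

Fisher's z: C = ½·ln((1+r)/(1−r)) = ½·ln(2.3898) = 0.4356.
n = ((z_{α/2} + z_β)/C)² + 3.
(1.960 + 0.842) / 0.4356 = 2.802 / 0.4356 = 6.433.
n = 6.433² + 3 = 41.38 + 3 = 44.4.
Round up.

n = 45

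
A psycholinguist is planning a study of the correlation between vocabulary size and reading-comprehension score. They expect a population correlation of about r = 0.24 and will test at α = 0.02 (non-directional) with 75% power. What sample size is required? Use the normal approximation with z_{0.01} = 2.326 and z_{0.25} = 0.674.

Fisher's z: C = ½·ln((1+r)/(1−r)) = ½·ln(1.6316) = 0.2448.
n = ((z_{α/2} + z_β)/C)² + 3.
(2.326 + 0.674) / 0.2448 = 3.000 / 0.2448 = 12.255.
n = 12.255² + 3 = 150.18 + 3 = 153.2.
Round up.

n = 154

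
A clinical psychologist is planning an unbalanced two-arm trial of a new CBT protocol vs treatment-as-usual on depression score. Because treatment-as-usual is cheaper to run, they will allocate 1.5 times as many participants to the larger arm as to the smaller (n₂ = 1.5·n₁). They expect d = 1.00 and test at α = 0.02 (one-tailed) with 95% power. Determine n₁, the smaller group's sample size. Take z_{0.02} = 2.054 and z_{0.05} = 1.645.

n₁ = 23

With allocation ratio k = n₂/n₁ = 1.5, Var(x̄₁−x̄₂) = σ²(1/n₁ + 1/(k·n₁)) = σ²·(k+1)/(k·n₁).
So n₁ = (1 + 1/k)·((z_{α} + z_β)/d)² = 1.667 × (3.699/1.00)².
n₁ = 1.667 × 13.68 = 22.8.
Round up: n₁ = 23, giving n₂ = ⌈1.5 × 23⌉ = ⌈34.5⌉ = 35.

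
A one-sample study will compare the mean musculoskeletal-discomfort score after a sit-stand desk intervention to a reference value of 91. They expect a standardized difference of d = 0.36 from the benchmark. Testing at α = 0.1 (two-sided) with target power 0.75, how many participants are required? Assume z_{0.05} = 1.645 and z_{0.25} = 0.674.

For a one-sample test: n = ((z_{α/2} + z_β) / d)².
z_{α/2} + z_β = 1.645 + 0.674 = 2.319.
n = (2.319 / 0.36)² = 6.442² = 41.50.
Round up.

n = 42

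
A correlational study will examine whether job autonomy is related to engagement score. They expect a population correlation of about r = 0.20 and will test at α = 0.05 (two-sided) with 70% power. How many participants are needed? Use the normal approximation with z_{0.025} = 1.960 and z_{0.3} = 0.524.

Fisher's z: C = ½·ln((1+r)/(1−r)) = ½·ln(1.5000) = 0.2027.
n = ((z_{α/2} + z_β)/C)² + 3.
(1.960 + 0.524) / 0.2027 = 2.484 / 0.2027 = 12.255.
n = 12.255² + 3 = 150.17 + 3 = 153.2.
Round up.

n = 154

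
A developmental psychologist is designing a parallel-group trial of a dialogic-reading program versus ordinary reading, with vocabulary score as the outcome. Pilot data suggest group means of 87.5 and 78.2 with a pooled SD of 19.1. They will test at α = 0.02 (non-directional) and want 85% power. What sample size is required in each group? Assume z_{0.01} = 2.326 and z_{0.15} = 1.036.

n = 96 per group

Cohen's d = |M₁ − M₂| / SD_pooled = |87.5 − 78.2| / 19.1 = 9.3 / 19.1 = 0.487.
For two independent groups with equal n: n = 2·((z_{α/2} + z_β) / d)².
z_{α/2} + z_β = 2.326 + 1.036 = 3.362.
n = 2 × (3.362 / 0.487)² = 2 × 6.903² = 2 × 47.66 = 95.3.
Round up to the next whole participant.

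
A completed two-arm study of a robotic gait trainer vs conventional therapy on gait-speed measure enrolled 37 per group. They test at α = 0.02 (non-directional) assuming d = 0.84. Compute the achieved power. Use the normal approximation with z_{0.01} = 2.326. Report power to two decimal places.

power ≈ 0.90

For two equal groups, power = Φ(d·√(n/2) − z_{α/2}).
d·√(n/2) = 0.84 × √(37/2) = 0.84 × 4.301 = 3.613.
z_β = 3.613 − 2.326 = 1.287.
Power = Φ(1.287) = 0.901.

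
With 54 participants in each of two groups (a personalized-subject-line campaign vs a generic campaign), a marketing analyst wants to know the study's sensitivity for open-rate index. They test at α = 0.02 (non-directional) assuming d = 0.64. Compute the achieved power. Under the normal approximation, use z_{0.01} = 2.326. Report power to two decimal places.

For two equal groups, power = Φ(d·√(n/2) − z_{α/2}).
d·√(n/2) = 0.64 × √(54/2) = 0.64 × 5.196 = 3.326.
z_β = 3.326 − 2.326 = 1.000.
Power = Φ(1.000) = 0.841.

power ≈ 0.84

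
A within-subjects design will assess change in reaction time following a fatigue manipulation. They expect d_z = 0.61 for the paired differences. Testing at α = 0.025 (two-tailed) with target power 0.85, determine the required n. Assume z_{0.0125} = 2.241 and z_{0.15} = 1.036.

n = 29 pairs

For a paired (one-sample on differences) test: n = ((z_{α/2} + z_β) / d)².
z_{α/2} + z_β = 2.241 + 1.036 = 3.277.
n = (3.277 / 0.61)² = 5.372² = 28.86.
Round up.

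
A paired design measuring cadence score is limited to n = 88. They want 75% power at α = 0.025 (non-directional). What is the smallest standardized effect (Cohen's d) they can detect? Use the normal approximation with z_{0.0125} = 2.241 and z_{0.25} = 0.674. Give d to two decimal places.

d_min ≈ 0.31

For a single sample (or paired design) of n = 88: d_min = (z_{α/2} + z_β)/√n.
z-sum = 2.241 + 0.674 = 2.915.
d_min = 2.915 / √88 = 2.915 / 9.381 = 0.311.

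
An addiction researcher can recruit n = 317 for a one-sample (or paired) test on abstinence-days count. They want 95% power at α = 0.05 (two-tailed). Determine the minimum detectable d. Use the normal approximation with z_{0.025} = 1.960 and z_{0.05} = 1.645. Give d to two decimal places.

d_min ≈ 0.20

For a single sample (or paired design) of n = 317: d_min = (z_{α/2} + z_β)/√n.
z-sum = 1.960 + 1.645 = 3.605.
d_min = 3.605 / √317 = 3.605 / 17.804 = 0.202.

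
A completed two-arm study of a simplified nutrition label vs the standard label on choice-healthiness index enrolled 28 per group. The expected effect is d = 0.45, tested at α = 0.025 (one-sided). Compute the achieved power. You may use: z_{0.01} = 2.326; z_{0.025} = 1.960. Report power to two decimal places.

For two equal groups, power = Φ(d·√(n/2) − z_{α}).
d·√(n/2) = 0.45 × √(28/2) = 0.45 × 3.742 = 1.684.
z_β = 1.684 − 1.960 = -0.276.
Power = Φ(-0.276) = 0.391.

power ≈ 0.39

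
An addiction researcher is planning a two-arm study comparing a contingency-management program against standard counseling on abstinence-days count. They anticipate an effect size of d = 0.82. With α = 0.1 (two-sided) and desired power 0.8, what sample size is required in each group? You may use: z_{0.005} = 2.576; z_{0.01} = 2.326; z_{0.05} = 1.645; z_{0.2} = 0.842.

For two independent groups with equal n: n = 2·((z_{α/2} + z_β) / d)².
z_{α/2} + z_β = 1.645 + 0.842 = 2.487.
n = 2 × (2.487 / 0.82)² = 2 × 3.033² = 2 × 9.20 = 18.4.
Round up to the next whole participant.

n = 19 per group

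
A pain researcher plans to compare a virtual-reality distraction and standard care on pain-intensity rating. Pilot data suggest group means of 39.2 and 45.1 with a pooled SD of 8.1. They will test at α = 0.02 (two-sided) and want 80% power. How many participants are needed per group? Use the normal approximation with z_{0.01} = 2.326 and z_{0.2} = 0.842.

n = 38 per group

Cohen's d = |M₁ − M₂| / SD_pooled = |39.2 − 45.1| / 8.1 = 5.9 / 8.1 = 0.728.
For two independent groups with equal n: n = 2·((z_{α/2} + z_β) / d)².
z_{α/2} + z_β = 2.326 + 0.842 = 3.168.
n = 2 × (3.168 / 0.728)² = 2 × 4.352² = 2 × 18.94 = 37.9.
Round up to the next whole participant.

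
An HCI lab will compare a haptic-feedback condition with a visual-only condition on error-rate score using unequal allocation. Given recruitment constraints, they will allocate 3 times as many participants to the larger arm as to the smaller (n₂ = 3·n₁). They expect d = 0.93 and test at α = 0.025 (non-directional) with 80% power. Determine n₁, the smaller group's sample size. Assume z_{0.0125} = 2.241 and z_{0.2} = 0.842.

With allocation ratio k = n₂/n₁ = 3, Var(x̄₁−x̄₂) = σ²(1/n₁ + 1/(k·n₁)) = σ²·(k+1)/(k·n₁).
So n₁ = (1 + 1/k)·((z_{α/2} + z_β)/d)² = 1.333 × (3.083/0.93)².
n₁ = 1.333 × 10.99 = 14.7.
Round up: n₁ = 15, giving n₂ = 3 × 15 = 45.

n₁ = 15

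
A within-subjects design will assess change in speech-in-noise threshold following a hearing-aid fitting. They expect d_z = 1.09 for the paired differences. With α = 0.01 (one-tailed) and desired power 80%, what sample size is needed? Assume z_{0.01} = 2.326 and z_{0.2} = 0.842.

n = 9 pairs

For a paired (one-sample on differences) test: n = ((z_{α} + z_β) / d)².
z_{α} + z_β = 2.326 + 0.842 = 3.168.
n = (3.168 / 1.09)² = 2.906² = 8.45.
Round up.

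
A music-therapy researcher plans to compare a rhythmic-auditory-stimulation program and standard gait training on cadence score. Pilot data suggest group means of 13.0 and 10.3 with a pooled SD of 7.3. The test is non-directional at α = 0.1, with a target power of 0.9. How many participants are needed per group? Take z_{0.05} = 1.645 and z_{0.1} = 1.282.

n = 126 per group

Cohen's d = |M₁ − M₂| / SD_pooled = |13.0 − 10.3| / 7.3 = 2.7 / 7.3 = 0.370.
For two independent groups with equal n: n = 2·((z_{α/2} + z_β) / d)².
z_{α/2} + z_β = 1.645 + 1.282 = 2.927.
n = 2 × (2.927 / 0.370)² = 2 × 7.911² = 2 × 62.58 = 125.2.
Round up to the next whole participant.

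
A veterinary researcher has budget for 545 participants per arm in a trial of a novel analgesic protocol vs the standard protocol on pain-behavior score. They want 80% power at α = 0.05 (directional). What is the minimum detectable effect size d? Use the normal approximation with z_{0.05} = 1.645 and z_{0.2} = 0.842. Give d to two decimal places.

d_min ≈ 0.15

For two independent groups of n = 545 each: d_min = (z_{α} + z_β)·√(2/n).
z-sum = 1.645 + 0.842 = 2.487.
d_min = 2.487 × √(2/545) = 2.487 × 0.0606 = 0.151.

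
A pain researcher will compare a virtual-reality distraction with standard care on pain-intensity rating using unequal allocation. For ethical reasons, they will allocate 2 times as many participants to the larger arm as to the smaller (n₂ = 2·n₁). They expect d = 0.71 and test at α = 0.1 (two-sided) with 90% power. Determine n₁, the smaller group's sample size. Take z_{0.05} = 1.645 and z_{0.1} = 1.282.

n₁ = 26

With allocation ratio k = n₂/n₁ = 2, Var(x̄₁−x̄₂) = σ²(1/n₁ + 1/(k·n₁)) = σ²·(k+1)/(k·n₁).
So n₁ = (1 + 1/k)·((z_{α/2} + z_β)/d)² = 1.500 × (2.927/0.71)².
n₁ = 1.500 × 17.00 = 25.5.
Round up: n₁ = 26, giving n₂ = 2 × 26 = 52.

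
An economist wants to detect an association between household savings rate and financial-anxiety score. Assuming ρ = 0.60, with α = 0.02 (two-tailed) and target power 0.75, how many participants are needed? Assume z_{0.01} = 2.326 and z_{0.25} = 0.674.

n = 22

Fisher's z: C = ½·ln((1+r)/(1−r)) = ½·ln(4.0000) = 0.6931.
n = ((z_{α/2} + z_β)/C)² + 3.
(2.326 + 0.674) / 0.6931 = 3.000 / 0.6931 = 4.328.
n = 4.328² + 3 = 18.73 + 3 = 21.7.
Round up.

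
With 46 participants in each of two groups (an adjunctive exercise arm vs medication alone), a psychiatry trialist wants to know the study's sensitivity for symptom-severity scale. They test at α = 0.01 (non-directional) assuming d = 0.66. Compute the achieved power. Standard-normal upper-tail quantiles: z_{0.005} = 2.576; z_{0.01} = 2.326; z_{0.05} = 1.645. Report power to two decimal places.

For two equal groups, power = Φ(d·√(n/2) − z_{α/2}).
d·√(n/2) = 0.66 × √(46/2) = 0.66 × 4.796 = 3.165.
z_β = 3.165 − 2.576 = 0.589.
Power = Φ(0.589) = 0.722.

power ≈ 0.72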